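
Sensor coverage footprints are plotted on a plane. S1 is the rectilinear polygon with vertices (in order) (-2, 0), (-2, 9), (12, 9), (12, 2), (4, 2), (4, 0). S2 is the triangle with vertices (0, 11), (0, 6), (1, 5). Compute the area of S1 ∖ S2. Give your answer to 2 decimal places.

107.83

|S1| = 110, |S1∩S2| = 2.1667.
|S1 ∖ S2| = |S1| − |S1∩S2| = 110 − 2.1667 = 107.83.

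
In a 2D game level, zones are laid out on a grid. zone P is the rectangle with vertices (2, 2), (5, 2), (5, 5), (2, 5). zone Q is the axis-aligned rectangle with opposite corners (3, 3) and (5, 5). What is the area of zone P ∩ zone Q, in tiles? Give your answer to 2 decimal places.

4.00

|zone P∩zone Q|: x∈[3,5], y∈[3,5] → 2·2 = 4.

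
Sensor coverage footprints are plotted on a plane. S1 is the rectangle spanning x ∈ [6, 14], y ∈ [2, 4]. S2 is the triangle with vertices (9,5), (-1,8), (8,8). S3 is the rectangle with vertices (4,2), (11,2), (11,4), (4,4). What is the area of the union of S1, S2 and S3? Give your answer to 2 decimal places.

By inclusion–exclusion:
Individual areas: |S1| = 16, |S2| = 13.5, |S3| = 14.
|S1∩S2| = 0.
|S1∩S3|: x∈[6,11], y∈[2,4] → 5·2 = 10.
|S2∩S3| = 0.
|S1∩S2∩S3| = 0.
|S1 ∪ S2 ∪ S3| = 43.5 − 10 + 0 = 33.50.

33.50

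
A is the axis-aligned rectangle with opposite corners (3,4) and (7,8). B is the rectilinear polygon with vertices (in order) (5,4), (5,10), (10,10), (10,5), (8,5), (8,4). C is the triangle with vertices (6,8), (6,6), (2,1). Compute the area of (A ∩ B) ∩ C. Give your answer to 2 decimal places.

The region (A ∩ B) ∩ C is the polygon with vertices (5,6.25), (6,8), (6,6), (5,4.75).
By the shoelace formula its area is 1.75.

1.75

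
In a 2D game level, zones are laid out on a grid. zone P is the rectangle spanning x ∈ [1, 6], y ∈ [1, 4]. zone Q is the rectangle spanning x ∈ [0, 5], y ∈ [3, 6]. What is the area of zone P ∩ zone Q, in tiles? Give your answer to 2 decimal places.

4.00

|zone P∩zone Q|: x∈[1,5], y∈[3,4] → 4·1 = 4.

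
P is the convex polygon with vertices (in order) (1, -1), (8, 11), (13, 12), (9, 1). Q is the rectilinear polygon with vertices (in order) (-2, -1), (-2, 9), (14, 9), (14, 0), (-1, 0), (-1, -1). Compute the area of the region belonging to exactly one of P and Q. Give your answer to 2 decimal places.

105.98

|P| = 66.5, |Q| = 145, |P∩Q| = 52.7614.
|P △ Q| = |P| + |Q| − 2·|P∩Q| = 66.5 + 145 − 105.5227 = 105.98.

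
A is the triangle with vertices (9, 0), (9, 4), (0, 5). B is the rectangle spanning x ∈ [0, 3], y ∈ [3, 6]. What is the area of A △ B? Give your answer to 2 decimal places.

|A| = 18, |B| = 9, |A∩B| = 2.
|A △ B| = |A| + |B| − 2·|A∩B| = 18 + 9 − 4 = 23.00.

23.00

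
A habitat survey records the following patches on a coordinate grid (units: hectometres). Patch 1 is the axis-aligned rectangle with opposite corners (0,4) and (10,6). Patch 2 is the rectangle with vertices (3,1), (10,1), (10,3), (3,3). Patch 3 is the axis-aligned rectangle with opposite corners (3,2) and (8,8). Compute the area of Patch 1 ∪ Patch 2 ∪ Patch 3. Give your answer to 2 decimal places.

By inclusion–exclusion:
Individual areas: |Patch 1| = 20, |Patch 2| = 14, |Patch 3| = 30.
|Patch 1∩Patch 2| = 0 (no overlap).
|Patch 1∩Patch 3|: x∈[3,8], y∈[4,6] → 5·2 = 10.
|Patch 2∩Patch 3|: x∈[3,8], y∈[2,3] → 5·1 = 5.
|Patch 1∩Patch 2∩Patch 3| = 0.
|Patch 1 ∪ Patch 2 ∪ Patch 3| = 64 − 15 + 0 = 49.00.

49.00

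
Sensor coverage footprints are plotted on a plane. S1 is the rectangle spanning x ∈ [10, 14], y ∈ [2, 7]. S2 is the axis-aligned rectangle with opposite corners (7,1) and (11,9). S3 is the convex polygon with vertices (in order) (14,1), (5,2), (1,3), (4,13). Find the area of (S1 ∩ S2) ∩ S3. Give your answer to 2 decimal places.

3.20

The region (S1 ∩ S2) ∩ S3 is the polygon with vertices (10,5.8), (11,4.6), (11,2), (10,2).
By the shoelace formula its area is 3.20.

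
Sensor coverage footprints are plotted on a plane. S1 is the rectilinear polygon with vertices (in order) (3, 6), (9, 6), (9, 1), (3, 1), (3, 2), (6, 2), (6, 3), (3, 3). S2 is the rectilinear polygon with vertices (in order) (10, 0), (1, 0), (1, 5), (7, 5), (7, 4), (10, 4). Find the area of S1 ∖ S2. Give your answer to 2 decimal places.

8.00

|S1| = 27, |S1∩S2| = 19.
|S1 ∖ S2| = |S1| − |S1∩S2| = 27 − 19 = 8.00.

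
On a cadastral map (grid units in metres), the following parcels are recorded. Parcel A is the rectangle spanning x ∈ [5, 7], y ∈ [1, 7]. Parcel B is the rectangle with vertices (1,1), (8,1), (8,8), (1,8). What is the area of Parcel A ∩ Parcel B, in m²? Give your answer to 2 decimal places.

|Parcel A∩Parcel B|: x∈[5,7], y∈[1,7] → 2·6 = 12.

12.00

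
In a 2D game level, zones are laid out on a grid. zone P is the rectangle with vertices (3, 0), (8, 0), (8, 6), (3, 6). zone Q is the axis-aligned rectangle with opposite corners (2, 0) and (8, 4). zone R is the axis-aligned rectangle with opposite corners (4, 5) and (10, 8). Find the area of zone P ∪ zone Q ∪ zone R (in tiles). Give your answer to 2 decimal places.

By inclusion–exclusion:
Individual areas: |zone P| = 30, |zone Q| = 24, |zone R| = 18.
|zone P∩zone Q|: x∈[3,8], y∈[0,4] → 5·4 = 20.
|zone P∩zone R|: x∈[4,8], y∈[5,6] → 4·1 = 4.
|zone Q∩zone R| = 0 (no overlap).
|zone P∩zone Q∩zone R| = 0.
|zone P ∪ zone Q ∪ zone R| = 72 − 24 + 0 = 48.00.

48.00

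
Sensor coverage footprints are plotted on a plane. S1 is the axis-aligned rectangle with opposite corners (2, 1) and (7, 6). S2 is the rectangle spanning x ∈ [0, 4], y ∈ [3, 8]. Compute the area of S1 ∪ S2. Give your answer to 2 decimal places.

39.00

By inclusion–exclusion:
Individual areas: |S1| = 25, |S2| = 20.
|S1∩S2|: x∈[2,4], y∈[3,6] → 2·3 = 6.
|S1 ∪ S2| = 45 − 6 = 39.00.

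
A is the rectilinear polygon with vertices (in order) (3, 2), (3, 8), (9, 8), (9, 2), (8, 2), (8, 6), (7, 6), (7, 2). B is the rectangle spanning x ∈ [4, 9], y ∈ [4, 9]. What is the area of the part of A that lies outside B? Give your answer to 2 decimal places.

|A| = 32, |A∩B| = 18.
|A ∖ B| = |A| − |A∩B| = 32 − 18 = 14.00.

14.00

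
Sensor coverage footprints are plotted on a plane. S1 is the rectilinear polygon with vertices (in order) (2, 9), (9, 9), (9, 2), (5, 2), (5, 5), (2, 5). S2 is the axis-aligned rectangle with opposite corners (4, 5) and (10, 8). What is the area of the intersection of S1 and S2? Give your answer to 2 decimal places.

The intersection is the polygon with vertices (9,5), (5,5), (4,5), (4,8), (9,8).
By the shoelace formula its area is 15.00.

15.00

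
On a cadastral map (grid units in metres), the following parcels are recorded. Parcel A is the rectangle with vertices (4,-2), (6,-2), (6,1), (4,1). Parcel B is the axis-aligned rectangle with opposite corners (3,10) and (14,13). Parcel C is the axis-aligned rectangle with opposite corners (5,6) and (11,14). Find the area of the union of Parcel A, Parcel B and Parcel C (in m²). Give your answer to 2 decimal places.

By inclusion–exclusion:
Individual areas: |Parcel A| = 6, |Parcel B| = 33, |Parcel C| = 48.
|Parcel A∩Parcel B| = 0 (no overlap).
|Parcel A∩Parcel C| = 0 (no overlap).
|Parcel B∩Parcel C|: x∈[5,11], y∈[10,13] → 6·3 = 18.
|Parcel A∩Parcel B∩Parcel C| = 0.
|Parcel A ∪ Parcel B ∪ Parcel C| = 87 − 18 + 0 = 69.00.

69.00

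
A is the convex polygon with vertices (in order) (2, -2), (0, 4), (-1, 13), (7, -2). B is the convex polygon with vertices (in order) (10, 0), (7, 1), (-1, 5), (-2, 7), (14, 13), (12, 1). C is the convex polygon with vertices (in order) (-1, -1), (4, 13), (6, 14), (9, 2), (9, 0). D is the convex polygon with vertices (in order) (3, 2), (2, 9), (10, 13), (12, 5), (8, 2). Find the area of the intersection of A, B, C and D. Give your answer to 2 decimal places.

3.39

The intersection is the polygon with vertices (2.846,3.077), (2.317,6.78), (4.818,2.091).
By the shoelace formula its area is 3.39.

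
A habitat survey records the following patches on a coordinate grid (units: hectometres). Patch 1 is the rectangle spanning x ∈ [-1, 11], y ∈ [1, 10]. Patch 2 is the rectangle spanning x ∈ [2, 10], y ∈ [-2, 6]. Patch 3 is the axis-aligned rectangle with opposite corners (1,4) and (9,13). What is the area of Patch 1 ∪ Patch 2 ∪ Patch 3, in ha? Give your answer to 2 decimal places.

By inclusion–exclusion:
Individual areas: |Patch 1| = 108, |Patch 2| = 64, |Patch 3| = 72.
|Patch 1∩Patch 2|: x∈[2,10], y∈[1,6] → 8·5 = 40.
|Patch 1∩Patch 3|: x∈[1,9], y∈[4,10] → 8·6 = 48.
|Patch 2∩Patch 3|: x∈[2,9], y∈[4,6] → 7·2 = 14.
|Patch 1∩Patch 2∩Patch 3| = 14.
|Patch 1 ∪ Patch 2 ∪ Patch 3| = 244 − 102 + 14 = 156.00.

156.00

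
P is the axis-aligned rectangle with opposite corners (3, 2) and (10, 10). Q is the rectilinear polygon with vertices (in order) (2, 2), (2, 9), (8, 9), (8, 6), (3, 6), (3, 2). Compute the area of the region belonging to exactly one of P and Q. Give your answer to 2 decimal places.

48.00

|P| = 56, |Q| = 22, |P∩Q| = 15.
|P △ Q| = |P| + |Q| − 2·|P∩Q| = 56 + 22 − 30 = 48.00.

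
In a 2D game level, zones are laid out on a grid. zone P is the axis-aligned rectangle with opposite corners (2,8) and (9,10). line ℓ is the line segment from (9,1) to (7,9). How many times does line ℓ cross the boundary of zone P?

1

The segment meets the boundary at (7.25,8).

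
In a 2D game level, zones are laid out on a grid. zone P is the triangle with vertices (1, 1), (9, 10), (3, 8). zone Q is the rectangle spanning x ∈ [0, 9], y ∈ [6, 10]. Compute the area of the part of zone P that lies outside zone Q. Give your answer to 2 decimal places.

|zone P| = 19, |zone P∩zone Q| = 11.4603.
|zone P ∖ zone Q| = |zone P| − |zone P∩zone Q| = 19 − 11.4603 = 7.54.

7.54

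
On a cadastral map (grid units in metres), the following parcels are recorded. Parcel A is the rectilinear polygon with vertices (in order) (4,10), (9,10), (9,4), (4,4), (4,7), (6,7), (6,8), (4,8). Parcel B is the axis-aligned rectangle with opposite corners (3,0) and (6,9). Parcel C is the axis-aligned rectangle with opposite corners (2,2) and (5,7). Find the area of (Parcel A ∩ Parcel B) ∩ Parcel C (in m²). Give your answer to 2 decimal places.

The region (Parcel A ∩ Parcel B) ∩ Parcel C is the polygon with vertices (5,7), (5,4), (4,4), (4,7).
By the shoelace formula its area is 3.00.

3.00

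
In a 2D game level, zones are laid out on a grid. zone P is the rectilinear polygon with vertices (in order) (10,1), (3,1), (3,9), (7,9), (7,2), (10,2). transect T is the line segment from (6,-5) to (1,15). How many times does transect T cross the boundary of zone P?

2

The segment meets the boundary at (3,7), (4.5,1).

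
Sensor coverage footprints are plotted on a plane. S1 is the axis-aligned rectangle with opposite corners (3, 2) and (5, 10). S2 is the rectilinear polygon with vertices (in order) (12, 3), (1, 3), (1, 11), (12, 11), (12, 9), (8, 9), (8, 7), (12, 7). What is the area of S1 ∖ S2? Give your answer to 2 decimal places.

|S1| = 16, |S1∩S2| = 14.
|S1 ∖ S2| = |S1| − |S1∩S2| = 16 − 14 = 2.00.

2.00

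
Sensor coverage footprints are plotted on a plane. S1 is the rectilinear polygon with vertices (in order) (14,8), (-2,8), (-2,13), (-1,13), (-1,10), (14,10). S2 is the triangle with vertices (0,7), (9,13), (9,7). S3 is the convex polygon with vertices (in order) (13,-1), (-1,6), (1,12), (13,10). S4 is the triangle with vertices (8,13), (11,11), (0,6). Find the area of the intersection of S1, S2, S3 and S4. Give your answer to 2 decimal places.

6.34

The intersection is the polygon with vertices (8.8,10), (4.4,8), (2.286,8), (4.571,10).
By the shoelace formula its area is 6.34.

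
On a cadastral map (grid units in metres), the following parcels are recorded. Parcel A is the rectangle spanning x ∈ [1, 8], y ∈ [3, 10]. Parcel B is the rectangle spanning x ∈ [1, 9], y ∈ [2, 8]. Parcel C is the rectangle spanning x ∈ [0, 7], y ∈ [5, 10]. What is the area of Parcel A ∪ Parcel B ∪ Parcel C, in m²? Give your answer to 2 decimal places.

67.00

By inclusion–exclusion:
Individual areas: |Parcel A| = 49, |Parcel B| = 48, |Parcel C| = 35.
|Parcel A∩Parcel B|: x∈[1,8], y∈[3,8] → 7·5 = 35.
|Parcel A∩Parcel C|: x∈[1,7], y∈[5,10] → 6·5 = 30.
|Parcel B∩Parcel C|: x∈[1,7], y∈[5,8] → 6·3 = 18.
|Parcel A∩Parcel B∩Parcel C| = 18.
|Parcel A ∪ Parcel B ∪ Parcel C| = 132 − 83 + 18 = 67.00.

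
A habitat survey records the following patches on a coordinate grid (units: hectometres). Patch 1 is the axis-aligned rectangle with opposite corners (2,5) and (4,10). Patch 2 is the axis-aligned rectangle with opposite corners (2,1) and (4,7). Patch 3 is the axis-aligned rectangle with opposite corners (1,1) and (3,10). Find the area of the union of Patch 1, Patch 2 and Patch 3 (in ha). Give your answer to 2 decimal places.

27.00

By inclusion–exclusion:
Individual areas: |Patch 1| = 10, |Patch 2| = 12, |Patch 3| = 18.
|Patch 1∩Patch 2|: x∈[2,4], y∈[5,7] → 2·2 = 4.
|Patch 1∩Patch 3|: x∈[2,3], y∈[5,10] → 1·5 = 5.
|Patch 2∩Patch 3|: x∈[2,3], y∈[1,7] → 1·6 = 6.
|Patch 1∩Patch 2∩Patch 3| = 2.
|Patch 1 ∪ Patch 2 ∪ Patch 3| = 40 − 15 + 2 = 27.00.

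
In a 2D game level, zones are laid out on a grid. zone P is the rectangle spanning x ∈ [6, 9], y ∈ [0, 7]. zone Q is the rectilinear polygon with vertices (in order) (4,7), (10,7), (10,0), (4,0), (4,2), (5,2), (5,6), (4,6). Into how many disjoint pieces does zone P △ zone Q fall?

2

zone P △ zone Q splits into 2 disjoint pieces (area 7, area 10).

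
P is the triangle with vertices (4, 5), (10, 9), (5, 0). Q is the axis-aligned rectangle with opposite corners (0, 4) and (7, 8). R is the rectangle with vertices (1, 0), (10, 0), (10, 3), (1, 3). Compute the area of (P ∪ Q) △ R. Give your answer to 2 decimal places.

59.30

|P ∪ Q| = 39.1.
|(P ∪ Q) ∩ R| = 3.4.
|(P ∪ Q) △ R| = 39.1 + 27 − 6.8 = 59.30.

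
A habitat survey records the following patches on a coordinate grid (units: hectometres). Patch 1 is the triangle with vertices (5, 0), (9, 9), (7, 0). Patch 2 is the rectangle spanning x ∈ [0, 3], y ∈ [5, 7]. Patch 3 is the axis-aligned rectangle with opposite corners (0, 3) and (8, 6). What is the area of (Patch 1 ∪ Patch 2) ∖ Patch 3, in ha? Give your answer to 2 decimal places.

|Patch 1 ∪ Patch 2| = 15.
|(Patch 1 ∪ Patch 2) ∩ Patch 3| = 5.75.
|(Patch 1 ∪ Patch 2) ∖ Patch 3| = 15 − 5.75 = 9.25.

9.25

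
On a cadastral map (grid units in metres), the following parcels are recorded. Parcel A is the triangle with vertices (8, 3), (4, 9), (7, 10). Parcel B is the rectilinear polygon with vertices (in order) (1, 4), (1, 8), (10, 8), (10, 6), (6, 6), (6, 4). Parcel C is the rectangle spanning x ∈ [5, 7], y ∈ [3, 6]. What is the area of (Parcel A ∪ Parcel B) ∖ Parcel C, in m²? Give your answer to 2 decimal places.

32.06

|Parcel A ∪ Parcel B| = 34.8095.
|(Parcel A ∪ Parcel B) ∩ Parcel C| = 2.75.
|(Parcel A ∪ Parcel B) ∖ Parcel C| = 34.8095 − 2.75 = 32.06.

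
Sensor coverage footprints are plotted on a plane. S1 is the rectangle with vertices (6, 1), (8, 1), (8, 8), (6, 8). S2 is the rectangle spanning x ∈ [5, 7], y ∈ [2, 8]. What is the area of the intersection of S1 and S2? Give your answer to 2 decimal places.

6.00

|S1∩S2|: x∈[6,7], y∈[2,8] → 1·6 = 6.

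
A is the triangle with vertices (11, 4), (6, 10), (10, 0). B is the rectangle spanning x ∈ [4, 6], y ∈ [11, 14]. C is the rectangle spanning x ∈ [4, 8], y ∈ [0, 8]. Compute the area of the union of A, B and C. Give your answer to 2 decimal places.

By inclusion–exclusion:
Individual areas: |A| = 13, |B| = 6, |C| = 32.
|A∩B| = 0.
|A∩C| = 1.7333.
|B∩C| = 0 (no overlap).
|A∩B∩C| = 0.
|A ∪ B ∪ C| = 51 − 1.7333 + 0 = 49.27.

49.27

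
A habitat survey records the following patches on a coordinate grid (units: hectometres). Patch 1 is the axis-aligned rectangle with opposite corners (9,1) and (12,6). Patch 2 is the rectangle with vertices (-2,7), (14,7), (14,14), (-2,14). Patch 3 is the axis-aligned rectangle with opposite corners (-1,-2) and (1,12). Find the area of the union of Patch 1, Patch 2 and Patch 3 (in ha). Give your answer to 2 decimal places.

145.00

By inclusion–exclusion:
Individual areas: |Patch 1| = 15, |Patch 2| = 112, |Patch 3| = 28.
|Patch 1∩Patch 2| = 0 (no overlap).
|Patch 1∩Patch 3| = 0 (no overlap).
|Patch 2∩Patch 3|: x∈[-1,1], y∈[7,12] → 2·5 = 10.
|Patch 1∩Patch 2∩Patch 3| = 0.
|Patch 1 ∪ Patch 2 ∪ Patch 3| = 155 − 10 + 0 = 145.00.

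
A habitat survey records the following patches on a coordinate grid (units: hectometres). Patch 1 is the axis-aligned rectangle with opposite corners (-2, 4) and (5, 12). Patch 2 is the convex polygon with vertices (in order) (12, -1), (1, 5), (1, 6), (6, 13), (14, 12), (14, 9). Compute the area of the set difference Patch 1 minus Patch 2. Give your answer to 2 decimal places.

|Patch 1| = 56, |Patch 1∩Patch 2| = 18.2833.
|Patch 1 ∖ Patch 2| = |Patch 1| − |Patch 1∩Patch 2| = 56 − 18.2833 = 37.72.

37.72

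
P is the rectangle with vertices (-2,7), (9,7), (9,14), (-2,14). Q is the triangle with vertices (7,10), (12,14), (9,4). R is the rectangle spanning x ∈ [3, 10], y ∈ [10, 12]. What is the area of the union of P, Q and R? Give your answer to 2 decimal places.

By inclusion–exclusion:
Individual areas: |P| = 77, |Q| = 19, |R| = 14.
|P∩Q| = 6.1.
|P∩R|: x∈[3,9], y∈[10,12] → 6·2 = 12.
|Q∩R| = 3.5.
|P∩Q∩R| = 1.6.
|P ∪ Q ∪ R| = 110 − 21.6 + 1.6 = 90.00.

90.00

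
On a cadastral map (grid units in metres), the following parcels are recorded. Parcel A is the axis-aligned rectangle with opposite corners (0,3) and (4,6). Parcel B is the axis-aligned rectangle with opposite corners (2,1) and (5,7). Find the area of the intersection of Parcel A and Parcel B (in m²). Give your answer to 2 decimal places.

6.00

|Parcel A∩Parcel B|: x∈[2,4], y∈[3,6] → 2·3 = 6.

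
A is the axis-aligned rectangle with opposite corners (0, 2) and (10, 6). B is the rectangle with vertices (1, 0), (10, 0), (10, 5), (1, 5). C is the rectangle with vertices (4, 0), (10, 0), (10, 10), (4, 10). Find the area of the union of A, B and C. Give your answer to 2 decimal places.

By inclusion–exclusion:
Individual areas: |A| = 40, |B| = 45, |C| = 60.
|A∩B|: x∈[1,10], y∈[2,5] → 9·3 = 27.
|A∩C|: x∈[4,10], y∈[2,6] → 6·4 = 24.
|B∩C|: x∈[4,10], y∈[0,5] → 6·5 = 30.
|A∩B∩C| = 18.
|A ∪ B ∪ C| = 145 − 81 + 18 = 82.00.

82.00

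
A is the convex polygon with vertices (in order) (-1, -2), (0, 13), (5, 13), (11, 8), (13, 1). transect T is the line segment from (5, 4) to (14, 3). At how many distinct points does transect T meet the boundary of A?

1

The segment meets the boundary at (12.377,3.18).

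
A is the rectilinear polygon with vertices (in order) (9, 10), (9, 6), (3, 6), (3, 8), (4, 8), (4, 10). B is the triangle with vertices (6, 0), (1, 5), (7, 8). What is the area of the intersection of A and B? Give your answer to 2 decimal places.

3.75

The intersection is the polygon with vertices (3,6), (7,8), (6.75,6).
By the shoelace formula its area is 3.75.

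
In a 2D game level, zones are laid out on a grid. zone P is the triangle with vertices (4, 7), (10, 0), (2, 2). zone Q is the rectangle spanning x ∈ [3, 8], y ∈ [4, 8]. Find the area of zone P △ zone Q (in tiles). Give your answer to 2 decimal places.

30.79

|zone P| = 22, |zone Q| = 20, |zone P∩zone Q| = 5.6071.
|zone P △ zone Q| = |zone P| + |zone Q| − 2·|zone P∩zone Q| = 22 + 20 − 11.2143 = 30.79.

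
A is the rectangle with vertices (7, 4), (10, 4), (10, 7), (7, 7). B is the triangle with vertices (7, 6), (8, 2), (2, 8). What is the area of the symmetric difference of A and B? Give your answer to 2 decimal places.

17.00

|A| = 9, |B| = 9, |A∩B| = 0.5.
|A △ B| = |A| + |B| − 2·|A∩B| = 9 + 9 − 1 = 17.00.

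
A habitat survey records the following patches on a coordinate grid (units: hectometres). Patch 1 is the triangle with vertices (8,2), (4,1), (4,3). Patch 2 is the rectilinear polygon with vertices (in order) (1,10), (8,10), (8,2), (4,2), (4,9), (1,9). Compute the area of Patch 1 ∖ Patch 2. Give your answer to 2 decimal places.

2.00

|Patch 1| = 4, |Patch 1∩Patch 2| = 2.
|Patch 1 ∖ Patch 2| = |Patch 1| − |Patch 1∩Patch 2| = 4 − 2 = 2.00.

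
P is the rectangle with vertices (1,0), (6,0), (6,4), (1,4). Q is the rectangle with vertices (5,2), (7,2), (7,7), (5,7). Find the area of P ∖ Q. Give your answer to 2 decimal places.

|P∩Q|: x∈[5,6], y∈[2,4] → 1·2 = 2.
|P| = 20.
|P ∖ Q| = |P| − |P∩Q| = 20 − 2 = 18.00.

18.00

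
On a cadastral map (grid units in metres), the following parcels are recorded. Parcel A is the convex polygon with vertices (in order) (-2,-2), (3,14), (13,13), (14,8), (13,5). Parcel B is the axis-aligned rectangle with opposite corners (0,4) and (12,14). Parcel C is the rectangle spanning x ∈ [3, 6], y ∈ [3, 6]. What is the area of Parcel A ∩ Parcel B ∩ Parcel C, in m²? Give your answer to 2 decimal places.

6.00

The intersection is the polygon with vertices (3,4), (3,6), (6,6), (6,4).
By the shoelace formula its area is 6.00.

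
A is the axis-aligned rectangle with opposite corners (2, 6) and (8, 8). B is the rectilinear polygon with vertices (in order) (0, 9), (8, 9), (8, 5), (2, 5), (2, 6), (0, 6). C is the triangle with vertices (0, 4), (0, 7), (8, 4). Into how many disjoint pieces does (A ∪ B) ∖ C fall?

(A ∪ B) ∖ C is a single connected region.

1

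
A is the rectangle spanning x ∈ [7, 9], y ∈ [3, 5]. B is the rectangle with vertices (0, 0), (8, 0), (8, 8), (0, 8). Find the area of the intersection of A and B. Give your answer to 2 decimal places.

2.00

|A∩B|: x∈[7,8], y∈[3,5] → 1·2 = 2.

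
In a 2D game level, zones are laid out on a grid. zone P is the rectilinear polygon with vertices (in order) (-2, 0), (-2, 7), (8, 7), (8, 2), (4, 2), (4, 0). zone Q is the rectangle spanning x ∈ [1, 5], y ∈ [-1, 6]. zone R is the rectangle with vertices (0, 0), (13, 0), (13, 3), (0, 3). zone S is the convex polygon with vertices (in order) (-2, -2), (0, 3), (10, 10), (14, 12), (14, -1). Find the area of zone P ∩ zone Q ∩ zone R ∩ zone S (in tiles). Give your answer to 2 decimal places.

10.00

The intersection is the polygon with vertices (1,0), (1,3), (5,3), (5,2), (4,2), (4,0).
By the shoelace formula its area is 10.00.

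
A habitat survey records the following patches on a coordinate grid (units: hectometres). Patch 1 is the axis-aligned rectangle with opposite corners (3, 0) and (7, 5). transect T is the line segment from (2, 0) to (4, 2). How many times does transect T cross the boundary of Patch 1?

1

The segment meets the boundary at (3,1).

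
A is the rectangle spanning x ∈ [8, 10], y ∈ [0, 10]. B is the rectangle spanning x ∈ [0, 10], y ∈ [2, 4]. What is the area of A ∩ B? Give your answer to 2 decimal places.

|A∩B|: x∈[8,10], y∈[2,4] → 2·2 = 4.

4.00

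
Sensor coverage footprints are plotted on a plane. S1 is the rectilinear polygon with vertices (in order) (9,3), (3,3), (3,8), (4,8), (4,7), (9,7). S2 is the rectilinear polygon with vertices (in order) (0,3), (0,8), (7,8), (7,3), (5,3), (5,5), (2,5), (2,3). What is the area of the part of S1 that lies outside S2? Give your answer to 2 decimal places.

|S1| = 25, |S1∩S2| = 13.
|S1 ∖ S2| = |S1| − |S1∩S2| = 25 − 13 = 12.00.

12.00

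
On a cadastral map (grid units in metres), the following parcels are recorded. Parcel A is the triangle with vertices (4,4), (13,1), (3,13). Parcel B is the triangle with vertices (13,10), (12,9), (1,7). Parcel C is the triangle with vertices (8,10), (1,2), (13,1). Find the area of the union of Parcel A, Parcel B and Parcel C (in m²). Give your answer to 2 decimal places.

66.65

By inclusion–exclusion:
Individual areas: |Parcel A| = 39, |Parcel B| = 4.5, |Parcel C| = 51.5.
|Parcel A∩Parcel B| = 0.9693.
|Parcel A∩Parcel C| = 26.537.
|Parcel B∩Parcel C| = 1.0488.
|Parcel A∩Parcel B∩Parcel C| = 0.2073.
|Parcel A ∪ Parcel B ∪ Parcel C| = 95 − 28.5552 + 0.2073 = 66.65.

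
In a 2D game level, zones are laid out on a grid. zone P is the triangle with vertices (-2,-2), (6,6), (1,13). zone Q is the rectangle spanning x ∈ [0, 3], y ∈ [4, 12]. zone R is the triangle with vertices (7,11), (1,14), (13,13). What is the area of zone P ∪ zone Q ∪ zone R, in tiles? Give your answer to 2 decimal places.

65.76

By inclusion–exclusion:
Individual areas: |zone P| = 48, |zone Q| = 24, |zone R| = 15.
|zone P∩zone Q| = 21.2429.
|zone P∩zone R| = 0.
|zone Q∩zone R| = 0.
|zone P∩zone Q∩zone R| = 0.
|zone P ∪ zone Q ∪ zone R| = 87 − 21.2429 + 0 = 65.76.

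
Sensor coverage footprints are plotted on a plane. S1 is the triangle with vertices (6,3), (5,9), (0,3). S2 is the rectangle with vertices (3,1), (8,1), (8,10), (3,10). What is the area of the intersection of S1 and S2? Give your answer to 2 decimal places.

12.60

The intersection is the polygon with vertices (5,9), (6,3), (3,3), (3,6.6).
By the shoelace formula its area is 12.60.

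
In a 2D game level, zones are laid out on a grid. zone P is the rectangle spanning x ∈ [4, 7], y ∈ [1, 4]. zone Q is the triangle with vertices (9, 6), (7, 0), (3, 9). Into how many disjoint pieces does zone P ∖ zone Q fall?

1

zone P ∖ zone Q is a single connected region.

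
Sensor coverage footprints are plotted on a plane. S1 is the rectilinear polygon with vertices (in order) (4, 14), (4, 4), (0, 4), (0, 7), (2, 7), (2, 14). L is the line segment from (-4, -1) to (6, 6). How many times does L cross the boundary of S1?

2

The segment meets the boundary at (4,4.6), (3.143,4).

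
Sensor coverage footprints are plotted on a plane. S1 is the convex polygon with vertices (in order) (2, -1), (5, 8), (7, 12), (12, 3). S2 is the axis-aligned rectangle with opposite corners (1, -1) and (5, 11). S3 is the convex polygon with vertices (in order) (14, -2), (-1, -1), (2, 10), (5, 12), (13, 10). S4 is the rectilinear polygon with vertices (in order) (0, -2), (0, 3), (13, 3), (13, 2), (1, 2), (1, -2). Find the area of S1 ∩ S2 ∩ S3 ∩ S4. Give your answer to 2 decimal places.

The intersection is the polygon with vertices (3.333,3), (5,3), (5,2), (3,2).
By the shoelace formula its area is 1.83.

1.83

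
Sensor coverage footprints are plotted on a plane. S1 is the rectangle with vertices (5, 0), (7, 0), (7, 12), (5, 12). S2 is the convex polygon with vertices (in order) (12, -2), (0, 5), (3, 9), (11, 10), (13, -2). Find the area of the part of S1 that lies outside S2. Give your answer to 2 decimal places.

|S1| = 24, |S1∩S2| = 15.75.
|S1 ∖ S2| = |S1| − |S1∩S2| = 24 − 15.75 = 8.25.

8.25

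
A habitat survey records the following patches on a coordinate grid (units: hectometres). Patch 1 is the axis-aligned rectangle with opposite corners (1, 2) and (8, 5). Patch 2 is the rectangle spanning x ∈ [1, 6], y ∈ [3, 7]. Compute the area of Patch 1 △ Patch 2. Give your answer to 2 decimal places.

|Patch 1∩Patch 2|: x∈[1,6], y∈[3,5] → 5·2 = 10.
|Patch 1 △ Patch 2| = |Patch 1| + |Patch 2| − 2·|Patch 1∩Patch 2| = 21 + 20 − 20 = 21.00.

21.00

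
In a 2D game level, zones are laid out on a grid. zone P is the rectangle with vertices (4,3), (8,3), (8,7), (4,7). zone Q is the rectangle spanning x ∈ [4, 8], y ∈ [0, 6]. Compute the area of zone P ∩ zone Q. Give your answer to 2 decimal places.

12.00

|zone P∩zone Q|: x∈[4,8], y∈[3,6] → 4·3 = 12.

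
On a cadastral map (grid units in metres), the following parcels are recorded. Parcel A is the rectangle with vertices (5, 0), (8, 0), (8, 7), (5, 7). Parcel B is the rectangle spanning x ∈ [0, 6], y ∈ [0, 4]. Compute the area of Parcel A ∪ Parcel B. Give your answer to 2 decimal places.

By inclusion–exclusion:
Individual areas: |Parcel A| = 21, |Parcel B| = 24.
|Parcel A∩Parcel B|: x∈[5,6], y∈[0,4] → 1·4 = 4.
|Parcel A ∪ Parcel B| = 45 − 4 = 41.00.

41.00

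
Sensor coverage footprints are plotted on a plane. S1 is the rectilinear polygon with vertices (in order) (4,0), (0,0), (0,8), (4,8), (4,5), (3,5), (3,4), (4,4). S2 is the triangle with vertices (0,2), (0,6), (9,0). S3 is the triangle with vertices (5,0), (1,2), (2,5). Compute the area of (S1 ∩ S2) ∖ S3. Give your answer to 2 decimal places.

6.77

|S1 ∩ S2| = 12.4444.
|(S1 ∩ S2) ∩ S3| = 5.6737.
|(S1 ∩ S2) ∖ S3| = 12.4444 − 5.6737 = 6.77.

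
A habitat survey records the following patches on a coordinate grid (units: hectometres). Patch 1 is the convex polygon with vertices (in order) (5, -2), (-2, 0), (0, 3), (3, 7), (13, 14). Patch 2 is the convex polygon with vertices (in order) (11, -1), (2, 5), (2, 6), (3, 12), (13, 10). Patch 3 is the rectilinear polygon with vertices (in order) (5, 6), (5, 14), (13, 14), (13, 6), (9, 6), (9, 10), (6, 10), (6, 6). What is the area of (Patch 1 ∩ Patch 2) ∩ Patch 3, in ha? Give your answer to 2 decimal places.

8.93

|Patch 1 ∩ Patch 2| = 41.3933.
|(Patch 1 ∩ Patch 2) ∩ Patch 3| = 8.93.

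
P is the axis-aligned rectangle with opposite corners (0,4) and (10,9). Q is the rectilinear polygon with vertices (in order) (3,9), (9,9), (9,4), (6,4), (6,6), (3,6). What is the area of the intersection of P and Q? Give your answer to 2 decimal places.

24.00

The intersection is the polygon with vertices (9,9), (9,4), (6,4), (6,6), (3,6), (3,9).
By the shoelace formula its area is 24.00.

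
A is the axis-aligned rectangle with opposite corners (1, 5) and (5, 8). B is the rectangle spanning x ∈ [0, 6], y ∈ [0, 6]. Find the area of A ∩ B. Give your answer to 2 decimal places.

4.00

|A∩B|: x∈[1,5], y∈[5,6] → 4·1 = 4.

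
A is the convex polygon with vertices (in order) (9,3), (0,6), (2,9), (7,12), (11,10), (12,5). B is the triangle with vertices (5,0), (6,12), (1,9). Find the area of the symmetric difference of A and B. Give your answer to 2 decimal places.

|A| = 66.5, |B| = 28.5, |A∩B| = 19.706.
|A △ B| = |A| + |B| − 2·|A∩B| = 66.5 + 28.5 − 39.412 = 55.59.

55.59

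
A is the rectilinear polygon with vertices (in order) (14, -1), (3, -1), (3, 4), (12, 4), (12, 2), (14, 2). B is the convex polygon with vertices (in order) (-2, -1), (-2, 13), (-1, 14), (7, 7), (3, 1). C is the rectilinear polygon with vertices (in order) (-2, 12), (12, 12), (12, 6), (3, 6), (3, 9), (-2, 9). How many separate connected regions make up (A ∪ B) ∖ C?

2

(A ∪ B) ∖ C splits into 2 disjoint pieces (area 101.3333, area 3.7857).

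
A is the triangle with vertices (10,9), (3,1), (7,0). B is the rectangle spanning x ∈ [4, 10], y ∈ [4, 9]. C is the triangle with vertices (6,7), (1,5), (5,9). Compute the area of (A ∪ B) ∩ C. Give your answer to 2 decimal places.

The region (A ∪ B) ∩ C is the polygon with vertices (4,8), (5,9), (6,7), (4,6.2).
By the shoelace formula its area is 3.30.

3.30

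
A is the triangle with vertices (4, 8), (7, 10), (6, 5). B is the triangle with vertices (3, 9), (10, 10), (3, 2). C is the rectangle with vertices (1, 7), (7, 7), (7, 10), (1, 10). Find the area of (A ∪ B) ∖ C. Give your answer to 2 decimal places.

|A ∪ B| = 24.715.
|(A ∪ B) ∩ C| = 9.2993.
|(A ∪ B) ∖ C| = 24.715 − 9.2993 = 15.42.

15.42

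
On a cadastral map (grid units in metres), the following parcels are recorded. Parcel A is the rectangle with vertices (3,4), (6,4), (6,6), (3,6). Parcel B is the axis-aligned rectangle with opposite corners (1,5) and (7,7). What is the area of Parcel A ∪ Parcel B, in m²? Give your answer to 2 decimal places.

By inclusion–exclusion:
Individual areas: |Parcel A| = 6, |Parcel B| = 12.
|Parcel A∩Parcel B|: x∈[3,6], y∈[5,6] → 3·1 = 3.
|Parcel A ∪ Parcel B| = 18 − 3 = 15.00.

15.00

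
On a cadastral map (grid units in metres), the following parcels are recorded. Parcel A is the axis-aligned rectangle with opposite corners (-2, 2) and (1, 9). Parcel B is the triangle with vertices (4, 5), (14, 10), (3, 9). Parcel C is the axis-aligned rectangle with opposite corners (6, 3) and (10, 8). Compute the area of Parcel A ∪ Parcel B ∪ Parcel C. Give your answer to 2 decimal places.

59.50

By inclusion–exclusion:
Individual areas: |Parcel A| = 21, |Parcel B| = 22.5, |Parcel C| = 20.
|Parcel A∩Parcel B| = 0.
|Parcel A∩Parcel C| = 0 (no overlap).
|Parcel B∩Parcel C| = 4.
|Parcel A∩Parcel B∩Parcel C| = 0.
|Parcel A ∪ Parcel B ∪ Parcel C| = 63.5 − 4 + 0 = 59.50.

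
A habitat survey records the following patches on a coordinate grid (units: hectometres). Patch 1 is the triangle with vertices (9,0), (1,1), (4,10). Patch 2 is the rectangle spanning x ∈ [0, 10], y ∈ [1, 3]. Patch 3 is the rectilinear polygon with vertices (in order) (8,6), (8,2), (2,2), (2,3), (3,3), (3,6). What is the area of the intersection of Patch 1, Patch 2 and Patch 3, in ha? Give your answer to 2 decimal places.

The intersection is the polygon with vertices (3,3), (7.5,3), (8,2), (2,2), (2,3).
By the shoelace formula its area is 5.75.

5.75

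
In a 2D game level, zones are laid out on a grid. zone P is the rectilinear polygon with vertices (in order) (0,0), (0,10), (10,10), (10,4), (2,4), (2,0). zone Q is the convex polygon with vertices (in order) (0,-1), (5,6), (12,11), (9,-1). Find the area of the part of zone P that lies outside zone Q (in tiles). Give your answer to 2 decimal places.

46.49

|zone P| = 68, |zone P∩zone Q| = 21.5143.
|zone P ∖ zone Q| = |zone P| − |zone P∩zone Q| = 68 − 21.5143 = 46.49.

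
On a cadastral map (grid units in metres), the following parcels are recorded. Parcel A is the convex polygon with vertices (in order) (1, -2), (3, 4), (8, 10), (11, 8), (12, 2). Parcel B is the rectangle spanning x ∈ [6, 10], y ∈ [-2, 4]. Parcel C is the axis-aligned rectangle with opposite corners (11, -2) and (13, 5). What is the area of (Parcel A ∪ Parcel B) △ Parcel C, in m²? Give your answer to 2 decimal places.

|Parcel A ∪ Parcel B| = 79.1818.
|(Parcel A ∪ Parcel B) ∩ Parcel C| = 2.4318.
|(Parcel A ∪ Parcel B) △ Parcel C| = 79.1818 + 14 − 4.8636 = 88.32.

88.32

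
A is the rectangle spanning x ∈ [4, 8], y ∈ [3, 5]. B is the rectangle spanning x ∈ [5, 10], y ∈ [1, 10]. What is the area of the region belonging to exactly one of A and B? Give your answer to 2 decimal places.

|A∩B|: x∈[5,8], y∈[3,5] → 3·2 = 6.
|A △ B| = |A| + |B| − 2·|A∩B| = 8 + 45 − 12 = 41.00.

41.00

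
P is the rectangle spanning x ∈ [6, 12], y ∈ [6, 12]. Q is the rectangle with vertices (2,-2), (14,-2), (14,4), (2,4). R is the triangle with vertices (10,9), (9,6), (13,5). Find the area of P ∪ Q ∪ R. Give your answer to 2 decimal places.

By inclusion–exclusion:
Individual areas: |P| = 36, |Q| = 72, |R| = 6.5.
|P∩Q| = 0 (no overlap).
|P∩R| = 4.8333.
|Q∩R| = 0.
|P∩Q∩R| = 0.
|P ∪ Q ∪ R| = 114.5 − 4.8333 + 0 = 109.67.

109.67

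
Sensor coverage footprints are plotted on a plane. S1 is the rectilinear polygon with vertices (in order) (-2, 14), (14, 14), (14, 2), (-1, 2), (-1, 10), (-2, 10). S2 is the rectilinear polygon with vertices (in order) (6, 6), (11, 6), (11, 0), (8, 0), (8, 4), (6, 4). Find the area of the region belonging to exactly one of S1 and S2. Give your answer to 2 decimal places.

|S1| = 184, |S2| = 22, |S1∩S2| = 16.
|S1 △ S2| = |S1| + |S2| − 2·|S1∩S2| = 184 + 22 − 32 = 174.00.

174.00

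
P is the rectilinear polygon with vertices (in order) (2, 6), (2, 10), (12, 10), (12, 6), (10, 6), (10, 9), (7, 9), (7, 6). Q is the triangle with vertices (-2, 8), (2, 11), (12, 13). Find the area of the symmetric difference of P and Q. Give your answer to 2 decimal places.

|P| = 31, |Q| = 11, |P∩Q| = 0.4571.
|P △ Q| = |P| + |Q| − 2·|P∩Q| = 31 + 11 − 0.9143 = 41.09.

41.09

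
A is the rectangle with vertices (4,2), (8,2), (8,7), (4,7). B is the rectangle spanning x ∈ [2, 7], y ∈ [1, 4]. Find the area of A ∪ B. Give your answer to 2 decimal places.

29.00

By inclusion–exclusion:
Individual areas: |A| = 20, |B| = 15.
|A∩B|: x∈[4,7], y∈[2,4] → 3·2 = 6.
|A ∪ B| = 35 − 6 = 29.00.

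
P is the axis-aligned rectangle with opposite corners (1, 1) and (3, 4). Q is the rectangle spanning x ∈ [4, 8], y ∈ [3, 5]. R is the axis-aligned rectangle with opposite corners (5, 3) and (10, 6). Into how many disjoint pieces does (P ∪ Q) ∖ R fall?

2

(P ∪ Q) ∖ R splits into 2 disjoint pieces (area 6, area 2).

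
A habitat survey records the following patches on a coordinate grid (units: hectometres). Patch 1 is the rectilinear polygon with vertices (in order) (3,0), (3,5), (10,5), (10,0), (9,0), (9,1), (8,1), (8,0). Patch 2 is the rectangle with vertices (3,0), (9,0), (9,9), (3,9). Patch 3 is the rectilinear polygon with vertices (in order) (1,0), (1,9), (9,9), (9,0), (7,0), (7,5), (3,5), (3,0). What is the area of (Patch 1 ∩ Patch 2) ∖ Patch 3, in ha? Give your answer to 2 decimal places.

|Patch 1 ∩ Patch 2| = 29.
|(Patch 1 ∩ Patch 2) ∩ Patch 3| = 9.
|(Patch 1 ∩ Patch 2) ∖ Patch 3| = 29 − 9 = 20.00.

20.00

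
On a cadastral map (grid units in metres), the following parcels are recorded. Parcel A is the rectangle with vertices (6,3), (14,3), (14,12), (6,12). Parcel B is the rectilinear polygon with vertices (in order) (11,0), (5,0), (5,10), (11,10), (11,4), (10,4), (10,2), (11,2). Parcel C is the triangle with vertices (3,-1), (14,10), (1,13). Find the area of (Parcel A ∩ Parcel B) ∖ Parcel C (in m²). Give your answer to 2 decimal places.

|Parcel A ∩ Parcel B| = 34.
|(Parcel A ∩ Parcel B) ∩ Parcel C| = 27.
|(Parcel A ∩ Parcel B) ∖ Parcel C| = 34 − 27 = 7.00.

7.00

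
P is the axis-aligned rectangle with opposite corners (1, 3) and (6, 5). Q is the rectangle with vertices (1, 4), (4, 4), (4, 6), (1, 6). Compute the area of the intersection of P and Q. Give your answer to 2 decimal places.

|P∩Q|: x∈[1,4], y∈[4,5] → 3·1 = 3.

3.00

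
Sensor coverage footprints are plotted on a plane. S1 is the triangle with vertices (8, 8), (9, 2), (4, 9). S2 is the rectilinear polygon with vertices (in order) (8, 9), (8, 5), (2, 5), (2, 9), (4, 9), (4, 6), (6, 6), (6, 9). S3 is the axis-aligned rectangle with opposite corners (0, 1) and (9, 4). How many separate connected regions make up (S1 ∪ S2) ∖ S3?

(S1 ∪ S2) ∖ S3 is a single connected region.

1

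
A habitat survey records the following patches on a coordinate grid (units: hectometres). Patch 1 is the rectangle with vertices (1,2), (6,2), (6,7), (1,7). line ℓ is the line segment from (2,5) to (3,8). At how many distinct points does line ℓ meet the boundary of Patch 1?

The segment meets the boundary at (2.667,7).

1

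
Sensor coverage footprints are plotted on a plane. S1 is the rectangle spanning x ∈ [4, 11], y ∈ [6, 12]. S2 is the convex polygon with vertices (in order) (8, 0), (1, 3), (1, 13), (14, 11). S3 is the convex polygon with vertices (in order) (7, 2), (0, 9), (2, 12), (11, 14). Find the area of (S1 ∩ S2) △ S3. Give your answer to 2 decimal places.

|S1 ∩ S2| = 41.0577.
|(S1 ∩ S2) ∩ S3| = 31.4126.
|(S1 ∩ S2) △ S3| = 41.0577 + 67.5 − 62.8252 = 45.73.

45.73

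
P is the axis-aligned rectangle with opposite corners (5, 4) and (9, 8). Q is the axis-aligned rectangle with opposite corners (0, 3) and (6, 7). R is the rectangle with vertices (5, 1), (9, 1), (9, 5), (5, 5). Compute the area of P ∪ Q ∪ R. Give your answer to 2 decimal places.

By inclusion–exclusion:
Individual areas: |P| = 16, |Q| = 24, |R| = 16.
|P∩Q|: x∈[5,6], y∈[4,7] → 1·3 = 3.
|P∩R|: x∈[5,9], y∈[4,5] → 4·1 = 4.
|Q∩R|: x∈[5,6], y∈[3,5] → 1·2 = 2.
|P∩Q∩R| = 1.
|P ∪ Q ∪ R| = 56 − 9 + 1 = 48.00.

48.00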